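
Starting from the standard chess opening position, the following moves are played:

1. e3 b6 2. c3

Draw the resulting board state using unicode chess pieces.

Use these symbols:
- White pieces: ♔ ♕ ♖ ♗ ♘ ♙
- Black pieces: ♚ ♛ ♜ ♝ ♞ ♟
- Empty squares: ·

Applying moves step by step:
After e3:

♜ ♞ ♝ ♛ ♚ ♝ ♞ ♜
♟ ♟ ♟ ♟ ♟ ♟ ♟ ♟
· · · · · · · ·
· · · · · · · ·
· · · · · · · ·
· · · · ♙ · · ·
♙ ♙ ♙ ♙ · ♙ ♙ ♙
♖ ♘ ♗ ♕ ♔ ♗ ♘ ♖


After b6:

♜ ♞ ♝ ♛ ♚ ♝ ♞ ♜
♟ · ♟ ♟ ♟ ♟ ♟ ♟
· ♟ · · · · · ·
· · · · · · · ·
· · · · · · · ·
· · · · ♙ · · ·
♙ ♙ ♙ ♙ · ♙ ♙ ♙
♖ ♘ ♗ ♕ ♔ ♗ ♘ ♖


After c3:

♜ ♞ ♝ ♛ ♚ ♝ ♞ ♜
♟ · ♟ ♟ ♟ ♟ ♟ ♟
· ♟ · · · · · ·
· · · · · · · ·
· · · · · · · ·
· · ♙ · ♙ · · ·
♙ ♙ · ♙ · ♙ ♙ ♙
♖ ♘ ♗ ♕ ♔ ♗ ♘ ♖



  a b c d e f g h
  ─────────────────
8│♜ ♞ ♝ ♛ ♚ ♝ ♞ ♜│8
7│♟ · ♟ ♟ ♟ ♟ ♟ ♟│7
6│· ♟ · · · · · ·│6
5│· · · · · · · ·│5
4│· · · · · · · ·│4
3│· · ♙ · ♙ · · ·│3
2│♙ ♙ · ♙ · ♙ ♙ ♙│2
1│♖ ♘ ♗ ♕ ♔ ♗ ♘ ♖│1
  ─────────────────
  a b c d e f g h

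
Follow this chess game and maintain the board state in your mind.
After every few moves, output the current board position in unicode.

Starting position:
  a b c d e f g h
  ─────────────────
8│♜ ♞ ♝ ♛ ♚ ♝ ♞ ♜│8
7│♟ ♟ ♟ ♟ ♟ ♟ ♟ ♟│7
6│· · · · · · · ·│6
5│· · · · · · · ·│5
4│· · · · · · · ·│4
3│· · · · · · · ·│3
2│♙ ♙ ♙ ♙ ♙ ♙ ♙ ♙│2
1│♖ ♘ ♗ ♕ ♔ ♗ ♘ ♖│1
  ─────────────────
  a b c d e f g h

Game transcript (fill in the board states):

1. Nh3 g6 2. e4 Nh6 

  a b c d e f g h
  ─────────────────
8│♜ ♞ ♝ ♛ ♚ ♝ · ♜│8
7│♟ ♟ ♟ ♟ ♟ ♟ · ♟│7
6│· · · · · · ♟ ♞│6
5│· · · · · · · ·│5
4│· · · · ♙ · · ·│4
3│· · · · · · · ♘│3
2│♙ ♙ ♙ ♙ · ♙ ♙ ♙│2
1│♖ ♘ ♗ ♕ ♔ ♗ · ♖│1
  ─────────────────
  a b c d e f g h

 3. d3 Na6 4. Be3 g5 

  a b c d e f g h
  ─────────────────
8│♜ · ♝ ♛ ♚ ♝ · ♜│8
7│♟ ♟ ♟ ♟ ♟ ♟ · ♟│7
6│♞ · · · · · · ♞│6
5│· · · · · · ♟ ·│5
4│· · · · ♙ · · ·│4
3│· · · ♙ ♗ · · ♘│3
2│♙ ♙ ♙ · · ♙ ♙ ♙│2
1│♖ ♘ · ♕ ♔ ♗ · ♖│1
  ─────────────────
  a b c d e f g h

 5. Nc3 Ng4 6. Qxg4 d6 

  a b c d e f g h
  ─────────────────
8│♜ · ♝ ♛ ♚ ♝ · ♜│8
7│♟ ♟ ♟ · ♟ ♟ · ♟│7
6│♞ · · ♟ · · · ·│6
5│· · · · · · ♟ ·│5
4│· · · · ♙ · ♕ ·│4
3│· · ♘ ♙ ♗ · · ♘│3
2│♙ ♙ ♙ · · ♙ ♙ ♙│2
1│♖ · · · ♔ ♗ · ♖│1
  ─────────────────
  a b c d e f g h

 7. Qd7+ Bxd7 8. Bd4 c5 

  a b c d e f g h
  ─────────────────
8│♜ · · ♛ ♚ ♝ · ♜│8
7│♟ ♟ · ♝ ♟ ♟ · ♟│7
6│♞ · · ♟ · · · ·│6
5│· · ♟ · · · ♟ ·│5
4│· · · ♗ ♙ · · ·│4
3│· · ♘ ♙ · · · ♘│3
2│♙ ♙ ♙ · · ♙ ♙ ♙│2
1│♖ · · · ♔ ♗ · ♖│1
  ─────────────────
  a b c d e f g h

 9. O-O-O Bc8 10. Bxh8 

  a b c d e f g h
  ─────────────────
8│♜ · ♝ ♛ ♚ ♝ · ♗│8
7│♟ ♟ · · ♟ ♟ · ♟│7
6│♞ · · ♟ · · · ·│6
5│· · ♟ · · · ♟ ·│5
4│· · · · ♙ · · ·│4
3│· · ♘ ♙ · · · ♘│3
2│♙ ♙ ♙ · · ♙ ♙ ♙│2
1│· · ♔ ♖ · ♗ · ♖│1
  ─────────────────
  a b c d e f g h


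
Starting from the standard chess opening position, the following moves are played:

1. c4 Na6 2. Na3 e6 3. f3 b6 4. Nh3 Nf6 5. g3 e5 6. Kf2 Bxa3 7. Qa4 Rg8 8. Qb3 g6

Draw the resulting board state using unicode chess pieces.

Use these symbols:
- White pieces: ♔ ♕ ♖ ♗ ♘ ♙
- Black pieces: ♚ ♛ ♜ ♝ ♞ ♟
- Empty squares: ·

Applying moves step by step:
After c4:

♜ ♞ ♝ ♛ ♚ ♝ ♞ ♜
♟ ♟ ♟ ♟ ♟ ♟ ♟ ♟
· · · · · · · ·
· · · · · · · ·
· · ♙ · · · · ·
· · · · · · · ·
♙ ♙ · ♙ ♙ ♙ ♙ ♙
♖ ♘ ♗ ♕ ♔ ♗ ♘ ♖


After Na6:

♜ · ♝ ♛ ♚ ♝ ♞ ♜
♟ ♟ ♟ ♟ ♟ ♟ ♟ ♟
♞ · · · · · · ·
· · · · · · · ·
· · ♙ · · · · ·
· · · · · · · ·
♙ ♙ · ♙ ♙ ♙ ♙ ♙
♖ ♘ ♗ ♕ ♔ ♗ ♘ ♖


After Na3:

♜ · ♝ ♛ ♚ ♝ ♞ ♜
♟ ♟ ♟ ♟ ♟ ♟ ♟ ♟
♞ · · · · · · ·
· · · · · · · ·
· · ♙ · · · · ·
♘ · · · · · · ·
♙ ♙ · ♙ ♙ ♙ ♙ ♙
♖ · ♗ ♕ ♔ ♗ ♘ ♖


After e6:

♜ · ♝ ♛ ♚ ♝ ♞ ♜
♟ ♟ ♟ ♟ · ♟ ♟ ♟
♞ · · · ♟ · · ·
· · · · · · · ·
· · ♙ · · · · ·
♘ · · · · · · ·
♙ ♙ · ♙ ♙ ♙ ♙ ♙
♖ · ♗ ♕ ♔ ♗ ♘ ♖


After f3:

♜ · ♝ ♛ ♚ ♝ ♞ ♜
♟ ♟ ♟ ♟ · ♟ ♟ ♟
♞ · · · ♟ · · ·
· · · · · · · ·
· · ♙ · · · · ·
♘ · · · · ♙ · ·
♙ ♙ · ♙ ♙ · ♙ ♙
♖ · ♗ ♕ ♔ ♗ ♘ ♖


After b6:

♜ · ♝ ♛ ♚ ♝ ♞ ♜
♟ · ♟ ♟ · ♟ ♟ ♟
♞ ♟ · · ♟ · · ·
· · · · · · · ·
· · ♙ · · · · ·
♘ · · · · ♙ · ·
♙ ♙ · ♙ ♙ · ♙ ♙
♖ · ♗ ♕ ♔ ♗ ♘ ♖


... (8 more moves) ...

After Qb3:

♜ · ♝ ♛ ♚ · ♜ ·
♟ · ♟ ♟ · ♟ ♟ ♟
♞ ♟ · · · ♞ · ·
· · · · ♟ · · ·
· · ♙ · · · · ·
♝ ♕ · · · ♙ ♙ ♘
♙ ♙ · ♙ ♙ ♔ · ♙
♖ · ♗ · · ♗ · ♖


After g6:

♜ · ♝ ♛ ♚ · ♜ ·
♟ · ♟ ♟ · ♟ · ♟
♞ ♟ · · · ♞ ♟ ·
· · · · ♟ · · ·
· · ♙ · · · · ·
♝ ♕ · · · ♙ ♙ ♘
♙ ♙ · ♙ ♙ ♔ · ♙
♖ · ♗ · · ♗ · ♖



  a b c d e f g h
  ─────────────────
8│♜ · ♝ ♛ ♚ · ♜ ·│8
7│♟ · ♟ ♟ · ♟ · ♟│7
6│♞ ♟ · · · ♞ ♟ ·│6
5│· · · · ♟ · · ·│5
4│· · ♙ · · · · ·│4
3│♝ ♕ · · · ♙ ♙ ♘│3
2│♙ ♙ · ♙ ♙ ♔ · ♙│2
1│♖ · ♗ · · ♗ · ♖│1
  ─────────────────
  a b c d e f g h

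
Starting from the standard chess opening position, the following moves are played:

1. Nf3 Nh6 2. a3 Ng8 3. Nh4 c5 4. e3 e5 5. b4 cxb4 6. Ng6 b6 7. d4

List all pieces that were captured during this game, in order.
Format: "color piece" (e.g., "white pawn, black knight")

Tracking captures:
  cxb4: captured white pawn

white pawn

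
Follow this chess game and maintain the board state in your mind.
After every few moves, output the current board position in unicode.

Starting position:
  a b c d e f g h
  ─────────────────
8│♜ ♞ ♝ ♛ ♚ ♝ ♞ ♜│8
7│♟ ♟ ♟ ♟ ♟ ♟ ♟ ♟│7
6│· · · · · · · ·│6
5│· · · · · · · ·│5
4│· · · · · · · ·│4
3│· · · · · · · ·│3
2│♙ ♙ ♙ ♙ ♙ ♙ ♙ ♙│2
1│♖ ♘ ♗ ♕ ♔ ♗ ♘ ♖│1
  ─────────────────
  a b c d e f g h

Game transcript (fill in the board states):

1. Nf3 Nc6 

  a b c d e f g h
  ─────────────────
8│♜ · ♝ ♛ ♚ ♝ ♞ ♜│8
7│♟ ♟ ♟ ♟ ♟ ♟ ♟ ♟│7
6│· · ♞ · · · · ·│6
5│· · · · · · · ·│5
4│· · · · · · · ·│4
3│· · · · · ♘ · ·│3
2│♙ ♙ ♙ ♙ ♙ ♙ ♙ ♙│2
1│♖ ♘ ♗ ♕ ♔ ♗ · ♖│1
  ─────────────────
  a b c d e f g h

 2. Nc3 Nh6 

  a b c d e f g h
  ─────────────────
8│♜ · ♝ ♛ ♚ ♝ · ♜│8
7│♟ ♟ ♟ ♟ ♟ ♟ ♟ ♟│7
6│· · ♞ · · · · ♞│6
5│· · · · · · · ·│5
4│· · · · · · · ·│4
3│· · ♘ · · ♘ · ·│3
2│♙ ♙ ♙ ♙ ♙ ♙ ♙ ♙│2
1│♖ · ♗ ♕ ♔ ♗ · ♖│1
  ─────────────────
  a b c d e f g h

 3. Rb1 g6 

  a b c d e f g h
  ─────────────────
8│♜ · ♝ ♛ ♚ ♝ · ♜│8
7│♟ ♟ ♟ ♟ ♟ ♟ · ♟│7
6│· · ♞ · · · ♟ ♞│6
5│· · · · · · · ·│5
4│· · · · · · · ·│4
3│· · ♘ · · ♘ · ·│3
2│♙ ♙ ♙ ♙ ♙ ♙ ♙ ♙│2
1│· ♖ ♗ ♕ ♔ ♗ · ♖│1
  ─────────────────
  a b c d e f g h

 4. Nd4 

  a b c d e f g h
  ─────────────────
8│♜ · ♝ ♛ ♚ ♝ · ♜│8
7│♟ ♟ ♟ ♟ ♟ ♟ · ♟│7
6│· · ♞ · · · ♟ ♞│6
5│· · · · · · · ·│5
4│· · · ♘ · · · ·│4
3│· · ♘ · · · · ·│3
2│♙ ♙ ♙ ♙ ♙ ♙ ♙ ♙│2
1│· ♖ ♗ ♕ ♔ ♗ · ♖│1
  ─────────────────
  a b c d e f g h


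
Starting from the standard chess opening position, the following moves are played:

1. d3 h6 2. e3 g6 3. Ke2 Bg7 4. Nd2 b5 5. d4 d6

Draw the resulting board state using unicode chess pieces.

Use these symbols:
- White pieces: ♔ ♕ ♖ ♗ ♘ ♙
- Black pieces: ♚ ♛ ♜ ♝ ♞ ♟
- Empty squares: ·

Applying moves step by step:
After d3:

♜ ♞ ♝ ♛ ♚ ♝ ♞ ♜
♟ ♟ ♟ ♟ ♟ ♟ ♟ ♟
· · · · · · · ·
· · · · · · · ·
· · · · · · · ·
· · · ♙ · · · ·
♙ ♙ ♙ · ♙ ♙ ♙ ♙
♖ ♘ ♗ ♕ ♔ ♗ ♘ ♖


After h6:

♜ ♞ ♝ ♛ ♚ ♝ ♞ ♜
♟ ♟ ♟ ♟ ♟ ♟ ♟ ·
· · · · · · · ♟
· · · · · · · ·
· · · · · · · ·
· · · ♙ · · · ·
♙ ♙ ♙ · ♙ ♙ ♙ ♙
♖ ♘ ♗ ♕ ♔ ♗ ♘ ♖


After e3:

♜ ♞ ♝ ♛ ♚ ♝ ♞ ♜
♟ ♟ ♟ ♟ ♟ ♟ ♟ ·
· · · · · · · ♟
· · · · · · · ·
· · · · · · · ·
· · · ♙ ♙ · · ·
♙ ♙ ♙ · · ♙ ♙ ♙
♖ ♘ ♗ ♕ ♔ ♗ ♘ ♖


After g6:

♜ ♞ ♝ ♛ ♚ ♝ ♞ ♜
♟ ♟ ♟ ♟ ♟ ♟ · ·
· · · · · · ♟ ♟
· · · · · · · ·
· · · · · · · ·
· · · ♙ ♙ · · ·
♙ ♙ ♙ · · ♙ ♙ ♙
♖ ♘ ♗ ♕ ♔ ♗ ♘ ♖


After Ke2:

♜ ♞ ♝ ♛ ♚ ♝ ♞ ♜
♟ ♟ ♟ ♟ ♟ ♟ · ·
· · · · · · ♟ ♟
· · · · · · · ·
· · · · · · · ·
· · · ♙ ♙ · · ·
♙ ♙ ♙ · ♔ ♙ ♙ ♙
♖ ♘ ♗ ♕ · ♗ ♘ ♖


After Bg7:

♜ ♞ ♝ ♛ ♚ · ♞ ♜
♟ ♟ ♟ ♟ ♟ ♟ ♝ ·
· · · · · · ♟ ♟
· · · · · · · ·
· · · · · · · ·
· · · ♙ ♙ · · ·
♙ ♙ ♙ · ♔ ♙ ♙ ♙
♖ ♘ ♗ ♕ · ♗ ♘ ♖


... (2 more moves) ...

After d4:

♜ ♞ ♝ ♛ ♚ · ♞ ♜
♟ · ♟ ♟ ♟ ♟ ♝ ·
· · · · · · ♟ ♟
· ♟ · · · · · ·
· · · ♙ · · · ·
· · · · ♙ · · ·
♙ ♙ ♙ ♘ ♔ ♙ ♙ ♙
♖ · ♗ ♕ · ♗ ♘ ♖


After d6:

♜ ♞ ♝ ♛ ♚ · ♞ ♜
♟ · ♟ · ♟ ♟ ♝ ·
· · · ♟ · · ♟ ♟
· ♟ · · · · · ·
· · · ♙ · · · ·
· · · · ♙ · · ·
♙ ♙ ♙ ♘ ♔ ♙ ♙ ♙
♖ · ♗ ♕ · ♗ ♘ ♖



  a b c d e f g h
  ─────────────────
8│♜ ♞ ♝ ♛ ♚ · ♞ ♜│8
7│♟ · ♟ · ♟ ♟ ♝ ·│7
6│· · · ♟ · · ♟ ♟│6
5│· ♟ · · · · · ·│5
4│· · · ♙ · · · ·│4
3│· · · · ♙ · · ·│3
2│♙ ♙ ♙ ♘ ♔ ♙ ♙ ♙│2
1│♖ · ♗ ♕ · ♗ ♘ ♖│1
  ─────────────────
  a b c d e f g h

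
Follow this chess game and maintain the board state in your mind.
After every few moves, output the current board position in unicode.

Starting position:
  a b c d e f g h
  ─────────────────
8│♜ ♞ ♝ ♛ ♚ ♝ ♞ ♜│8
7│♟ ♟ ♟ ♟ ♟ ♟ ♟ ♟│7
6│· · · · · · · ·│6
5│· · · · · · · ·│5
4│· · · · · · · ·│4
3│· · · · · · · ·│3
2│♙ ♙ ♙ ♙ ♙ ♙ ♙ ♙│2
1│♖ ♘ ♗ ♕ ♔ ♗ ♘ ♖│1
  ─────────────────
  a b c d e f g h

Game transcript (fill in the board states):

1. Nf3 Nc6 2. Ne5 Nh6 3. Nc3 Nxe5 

  a b c d e f g h
  ─────────────────
8│♜ · ♝ ♛ ♚ ♝ · ♜│8
7│♟ ♟ ♟ ♟ ♟ ♟ ♟ ♟│7
6│· · · · · · · ♞│6
5│· · · · ♞ · · ·│5
4│· · · · · · · ·│4
3│· · ♘ · · · · ·│3
2│♙ ♙ ♙ ♙ ♙ ♙ ♙ ♙│2
1│♖ · ♗ ♕ ♔ ♗ · ♖│1
  ─────────────────
  a b c d e f g h

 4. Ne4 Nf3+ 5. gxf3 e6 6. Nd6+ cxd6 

  a b c d e f g h
  ─────────────────
8│♜ · ♝ ♛ ♚ ♝ · ♜│8
7│♟ ♟ · ♟ · ♟ ♟ ♟│7
6│· · · ♟ ♟ · · ♞│6
5│· · · · · · · ·│5
4│· · · · · · · ·│4
3│· · · · · ♙ · ·│3
2│♙ ♙ ♙ ♙ ♙ ♙ · ♙│2
1│♖ · ♗ ♕ ♔ ♗ · ♖│1
  ─────────────────
  a b c d e f g h

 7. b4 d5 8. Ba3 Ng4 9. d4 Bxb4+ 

  a b c d e f g h
  ─────────────────
8│♜ · ♝ ♛ ♚ · · ♜│8
7│♟ ♟ · ♟ · ♟ ♟ ♟│7
6│· · · · ♟ · · ·│6
5│· · · ♟ · · · ·│5
4│· ♝ · ♙ · · ♞ ·│4
3│♗ · · · · ♙ · ·│3
2│♙ · ♙ · ♙ ♙ · ♙│2
1│♖ · · ♕ ♔ ♗ · ♖│1
  ─────────────────
  a b c d e f g h

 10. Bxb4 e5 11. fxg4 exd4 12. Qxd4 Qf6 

  a b c d e f g h
  ─────────────────
8│♜ · ♝ · ♚ · · ♜│8
7│♟ ♟ · ♟ · ♟ ♟ ♟│7
6│· · · · · ♛ · ·│6
5│· · · ♟ · · · ·│5
4│· ♗ · ♕ · · ♙ ·│4
3│· · · · · · · ·│3
2│♙ · ♙ · ♙ ♙ · ♙│2
1│♖ · · · ♔ ♗ · ♖│1
  ─────────────────
  a b c d e f g h

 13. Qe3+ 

  a b c d e f g h
  ─────────────────
8│♜ · ♝ · ♚ · · ♜│8
7│♟ ♟ · ♟ · ♟ ♟ ♟│7
6│· · · · · ♛ · ·│6
5│· · · ♟ · · · ·│5
4│· ♗ · · · · ♙ ·│4
3│· · · · ♕ · · ·│3
2│♙ · ♙ · ♙ ♙ · ♙│2
1│♖ · · · ♔ ♗ · ♖│1
  ─────────────────
  a b c d e f g h


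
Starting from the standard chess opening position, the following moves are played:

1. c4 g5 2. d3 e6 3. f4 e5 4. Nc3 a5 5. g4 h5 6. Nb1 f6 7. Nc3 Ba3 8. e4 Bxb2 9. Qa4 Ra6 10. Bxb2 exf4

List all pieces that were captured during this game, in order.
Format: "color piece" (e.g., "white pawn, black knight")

Tracking captures:
  Bxb2: captured white pawn
  Bxb2: captured black bishop
  exf4: captured white pawn

white pawn, black bishop, white pawn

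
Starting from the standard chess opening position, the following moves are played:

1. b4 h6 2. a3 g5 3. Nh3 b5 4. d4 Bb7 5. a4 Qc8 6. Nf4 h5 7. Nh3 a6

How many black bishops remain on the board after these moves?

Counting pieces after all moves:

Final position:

  a b c d e f g h
  ─────────────────
8│♜ ♞ ♛ · ♚ ♝ ♞ ♜│8
7│· ♝ ♟ ♟ ♟ ♟ · ·│7
6│♟ · · · · · · ·│6
5│· ♟ · · · · ♟ ♟│5
4│♙ ♙ · ♙ · · · ·│4
3│· · · · · · · ♘│3
2│· · ♙ · ♙ ♙ ♙ ♙│2
1│♖ ♘ ♗ ♕ ♔ ♗ · ♖│1
  ─────────────────
  a b c d e f g h


2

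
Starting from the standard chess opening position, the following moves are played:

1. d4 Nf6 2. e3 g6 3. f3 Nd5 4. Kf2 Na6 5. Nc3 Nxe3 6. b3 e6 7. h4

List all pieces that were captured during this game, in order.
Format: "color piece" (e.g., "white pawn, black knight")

Tracking captures:
  Nxe3: captured white pawn

white pawn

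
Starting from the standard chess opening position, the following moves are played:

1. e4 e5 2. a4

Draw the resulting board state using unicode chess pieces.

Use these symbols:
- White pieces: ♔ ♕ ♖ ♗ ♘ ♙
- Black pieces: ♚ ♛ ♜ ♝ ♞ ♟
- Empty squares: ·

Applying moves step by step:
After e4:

♜ ♞ ♝ ♛ ♚ ♝ ♞ ♜
♟ ♟ ♟ ♟ ♟ ♟ ♟ ♟
· · · · · · · ·
· · · · · · · ·
· · · · ♙ · · ·
· · · · · · · ·
♙ ♙ ♙ ♙ · ♙ ♙ ♙
♖ ♘ ♗ ♕ ♔ ♗ ♘ ♖


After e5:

♜ ♞ ♝ ♛ ♚ ♝ ♞ ♜
♟ ♟ ♟ ♟ · ♟ ♟ ♟
· · · · · · · ·
· · · · ♟ · · ·
· · · · ♙ · · ·
· · · · · · · ·
♙ ♙ ♙ ♙ · ♙ ♙ ♙
♖ ♘ ♗ ♕ ♔ ♗ ♘ ♖


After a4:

♜ ♞ ♝ ♛ ♚ ♝ ♞ ♜
♟ ♟ ♟ ♟ · ♟ ♟ ♟
· · · · · · · ·
· · · · ♟ · · ·
♙ · · · ♙ · · ·
· · · · · · · ·
· ♙ ♙ ♙ · ♙ ♙ ♙
♖ ♘ ♗ ♕ ♔ ♗ ♘ ♖



  a b c d e f g h
  ─────────────────
8│♜ ♞ ♝ ♛ ♚ ♝ ♞ ♜│8
7│♟ ♟ ♟ ♟ · ♟ ♟ ♟│7
6│· · · · · · · ·│6
5│· · · · ♟ · · ·│5
4│♙ · · · ♙ · · ·│4
3│· · · · · · · ·│3
2│· ♙ ♙ ♙ · ♙ ♙ ♙│2
1│♖ ♘ ♗ ♕ ♔ ♗ ♘ ♖│1
  ─────────────────
  a b c d e f g h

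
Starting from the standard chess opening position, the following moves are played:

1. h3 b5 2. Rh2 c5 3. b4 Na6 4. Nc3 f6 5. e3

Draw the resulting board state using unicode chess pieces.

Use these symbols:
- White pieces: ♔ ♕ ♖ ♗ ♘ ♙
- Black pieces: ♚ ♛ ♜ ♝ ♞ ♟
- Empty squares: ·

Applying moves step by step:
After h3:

♜ ♞ ♝ ♛ ♚ ♝ ♞ ♜
♟ ♟ ♟ ♟ ♟ ♟ ♟ ♟
· · · · · · · ·
· · · · · · · ·
· · · · · · · ·
· · · · · · · ♙
♙ ♙ ♙ ♙ ♙ ♙ ♙ ·
♖ ♘ ♗ ♕ ♔ ♗ ♘ ♖


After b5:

♜ ♞ ♝ ♛ ♚ ♝ ♞ ♜
♟ · ♟ ♟ ♟ ♟ ♟ ♟
· · · · · · · ·
· ♟ · · · · · ·
· · · · · · · ·
· · · · · · · ♙
♙ ♙ ♙ ♙ ♙ ♙ ♙ ·
♖ ♘ ♗ ♕ ♔ ♗ ♘ ♖


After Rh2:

♜ ♞ ♝ ♛ ♚ ♝ ♞ ♜
♟ · ♟ ♟ ♟ ♟ ♟ ♟
· · · · · · · ·
· ♟ · · · · · ·
· · · · · · · ·
· · · · · · · ♙
♙ ♙ ♙ ♙ ♙ ♙ ♙ ♖
♖ ♘ ♗ ♕ ♔ ♗ ♘ ·


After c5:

♜ ♞ ♝ ♛ ♚ ♝ ♞ ♜
♟ · · ♟ ♟ ♟ ♟ ♟
· · · · · · · ·
· ♟ ♟ · · · · ·
· · · · · · · ·
· · · · · · · ♙
♙ ♙ ♙ ♙ ♙ ♙ ♙ ♖
♖ ♘ ♗ ♕ ♔ ♗ ♘ ·


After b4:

♜ ♞ ♝ ♛ ♚ ♝ ♞ ♜
♟ · · ♟ ♟ ♟ ♟ ♟
· · · · · · · ·
· ♟ ♟ · · · · ·
· ♙ · · · · · ·
· · · · · · · ♙
♙ · ♙ ♙ ♙ ♙ ♙ ♖
♖ ♘ ♗ ♕ ♔ ♗ ♘ ·


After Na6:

♜ · ♝ ♛ ♚ ♝ ♞ ♜
♟ · · ♟ ♟ ♟ ♟ ♟
♞ · · · · · · ·
· ♟ ♟ · · · · ·
· ♙ · · · · · ·
· · · · · · · ♙
♙ · ♙ ♙ ♙ ♙ ♙ ♖
♖ ♘ ♗ ♕ ♔ ♗ ♘ ·


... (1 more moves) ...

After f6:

♜ · ♝ ♛ ♚ ♝ ♞ ♜
♟ · · ♟ ♟ · ♟ ♟
♞ · · · · ♟ · ·
· ♟ ♟ · · · · ·
· ♙ · · · · · ·
· · ♘ · · · · ♙
♙ · ♙ ♙ ♙ ♙ ♙ ♖
♖ · ♗ ♕ ♔ ♗ ♘ ·


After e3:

♜ · ♝ ♛ ♚ ♝ ♞ ♜
♟ · · ♟ ♟ · ♟ ♟
♞ · · · · ♟ · ·
· ♟ ♟ · · · · ·
· ♙ · · · · · ·
· · ♘ · ♙ · · ♙
♙ · ♙ ♙ · ♙ ♙ ♖
♖ · ♗ ♕ ♔ ♗ ♘ ·



  a b c d e f g h
  ─────────────────
8│♜ · ♝ ♛ ♚ ♝ ♞ ♜│8
7│♟ · · ♟ ♟ · ♟ ♟│7
6│♞ · · · · ♟ · ·│6
5│· ♟ ♟ · · · · ·│5
4│· ♙ · · · · · ·│4
3│· · ♘ · ♙ · · ♙│3
2│♙ · ♙ ♙ · ♙ ♙ ♖│2
1│♖ · ♗ ♕ ♔ ♗ ♘ ·│1
  ─────────────────
  a b c d e f g h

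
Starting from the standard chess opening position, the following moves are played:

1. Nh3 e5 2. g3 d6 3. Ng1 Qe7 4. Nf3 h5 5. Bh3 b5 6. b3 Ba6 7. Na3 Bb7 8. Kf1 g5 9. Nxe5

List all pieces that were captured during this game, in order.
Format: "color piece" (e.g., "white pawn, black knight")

Tracking captures:
  Nxe5: captured black pawn

black pawn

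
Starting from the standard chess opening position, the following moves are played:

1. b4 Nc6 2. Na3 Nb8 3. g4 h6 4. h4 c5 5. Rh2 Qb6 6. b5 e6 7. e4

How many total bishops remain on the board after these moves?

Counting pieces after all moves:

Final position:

  a b c d e f g h
  ─────────────────
8│♜ ♞ ♝ · ♚ ♝ ♞ ♜│8
7│♟ ♟ · ♟ · ♟ ♟ ·│7
6│· ♛ · · ♟ · · ♟│6
5│· ♙ ♟ · · · · ·│5
4│· · · · ♙ · ♙ ♙│4
3│♘ · · · · · · ·│3
2│♙ · ♙ ♙ · ♙ · ♖│2
1│♖ · ♗ ♕ ♔ ♗ ♘ ·│1
  ─────────────────
  a b c d e f g h


4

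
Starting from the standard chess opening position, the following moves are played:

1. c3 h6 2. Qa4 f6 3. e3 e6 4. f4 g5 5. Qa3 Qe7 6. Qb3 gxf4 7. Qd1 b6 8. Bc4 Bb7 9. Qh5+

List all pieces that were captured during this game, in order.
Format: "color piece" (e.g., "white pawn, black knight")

Tracking captures:
  gxf4: captured white pawn

white pawn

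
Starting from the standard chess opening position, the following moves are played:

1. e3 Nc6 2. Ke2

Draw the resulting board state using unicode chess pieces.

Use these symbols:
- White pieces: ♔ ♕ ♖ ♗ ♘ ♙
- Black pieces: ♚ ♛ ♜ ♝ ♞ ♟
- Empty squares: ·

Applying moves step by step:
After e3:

♜ ♞ ♝ ♛ ♚ ♝ ♞ ♜
♟ ♟ ♟ ♟ ♟ ♟ ♟ ♟
· · · · · · · ·
· · · · · · · ·
· · · · · · · ·
· · · · ♙ · · ·
♙ ♙ ♙ ♙ · ♙ ♙ ♙
♖ ♘ ♗ ♕ ♔ ♗ ♘ ♖


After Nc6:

♜ · ♝ ♛ ♚ ♝ ♞ ♜
♟ ♟ ♟ ♟ ♟ ♟ ♟ ♟
· · ♞ · · · · ·
· · · · · · · ·
· · · · · · · ·
· · · · ♙ · · ·
♙ ♙ ♙ ♙ · ♙ ♙ ♙
♖ ♘ ♗ ♕ ♔ ♗ ♘ ♖


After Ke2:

♜ · ♝ ♛ ♚ ♝ ♞ ♜
♟ ♟ ♟ ♟ ♟ ♟ ♟ ♟
· · ♞ · · · · ·
· · · · · · · ·
· · · · · · · ·
· · · · ♙ · · ·
♙ ♙ ♙ ♙ ♔ ♙ ♙ ♙
♖ ♘ ♗ ♕ · ♗ ♘ ♖



  a b c d e f g h
  ─────────────────
8│♜ · ♝ ♛ ♚ ♝ ♞ ♜│8
7│♟ ♟ ♟ ♟ ♟ ♟ ♟ ♟│7
6│· · ♞ · · · · ·│6
5│· · · · · · · ·│5
4│· · · · · · · ·│4
3│· · · · ♙ · · ·│3
2│♙ ♙ ♙ ♙ ♔ ♙ ♙ ♙│2
1│♖ ♘ ♗ ♕ · ♗ ♘ ♖│1
  ─────────────────
  a b c d e f g h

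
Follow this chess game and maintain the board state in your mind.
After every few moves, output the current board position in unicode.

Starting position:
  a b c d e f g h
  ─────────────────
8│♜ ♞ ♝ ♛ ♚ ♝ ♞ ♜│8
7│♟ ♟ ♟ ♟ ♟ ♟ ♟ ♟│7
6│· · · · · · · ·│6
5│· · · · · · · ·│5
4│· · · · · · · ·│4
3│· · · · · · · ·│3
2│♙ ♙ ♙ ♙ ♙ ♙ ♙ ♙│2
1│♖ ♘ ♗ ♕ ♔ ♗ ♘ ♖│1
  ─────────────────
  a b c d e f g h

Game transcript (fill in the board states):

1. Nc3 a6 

  a b c d e f g h
  ─────────────────
8│♜ ♞ ♝ ♛ ♚ ♝ ♞ ♜│8
7│· ♟ ♟ ♟ ♟ ♟ ♟ ♟│7
6│♟ · · · · · · ·│6
5│· · · · · · · ·│5
4│· · · · · · · ·│4
3│· · ♘ · · · · ·│3
2│♙ ♙ ♙ ♙ ♙ ♙ ♙ ♙│2
1│♖ · ♗ ♕ ♔ ♗ ♘ ♖│1
  ─────────────────
  a b c d e f g h

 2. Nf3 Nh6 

  a b c d e f g h
  ─────────────────
8│♜ ♞ ♝ ♛ ♚ ♝ · ♜│8
7│· ♟ ♟ ♟ ♟ ♟ ♟ ♟│7
6│♟ · · · · · · ♞│6
5│· · · · · · · ·│5
4│· · · · · · · ·│4
3│· · ♘ · · ♘ · ·│3
2│♙ ♙ ♙ ♙ ♙ ♙ ♙ ♙│2
1│♖ · ♗ ♕ ♔ ♗ · ♖│1
  ─────────────────
  a b c d e f g h

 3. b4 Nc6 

  a b c d e f g h
  ─────────────────
8│♜ · ♝ ♛ ♚ ♝ · ♜│8
7│· ♟ ♟ ♟ ♟ ♟ ♟ ♟│7
6│♟ · ♞ · · · · ♞│6
5│· · · · · · · ·│5
4│· ♙ · · · · · ·│4
3│· · ♘ · · ♘ · ·│3
2│♙ · ♙ ♙ ♙ ♙ ♙ ♙│2
1│♖ · ♗ ♕ ♔ ♗ · ♖│1
  ─────────────────
  a b c d e f g h

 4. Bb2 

  a b c d e f g h
  ─────────────────
8│♜ · ♝ ♛ ♚ ♝ · ♜│8
7│· ♟ ♟ ♟ ♟ ♟ ♟ ♟│7
6│♟ · ♞ · · · · ♞│6
5│· · · · · · · ·│5
4│· ♙ · · · · · ·│4
3│· · ♘ · · ♘ · ·│3
2│♙ ♗ ♙ ♙ ♙ ♙ ♙ ♙│2
1│♖ · · ♕ ♔ ♗ · ♖│1
  ─────────────────
  a b c d e f g h


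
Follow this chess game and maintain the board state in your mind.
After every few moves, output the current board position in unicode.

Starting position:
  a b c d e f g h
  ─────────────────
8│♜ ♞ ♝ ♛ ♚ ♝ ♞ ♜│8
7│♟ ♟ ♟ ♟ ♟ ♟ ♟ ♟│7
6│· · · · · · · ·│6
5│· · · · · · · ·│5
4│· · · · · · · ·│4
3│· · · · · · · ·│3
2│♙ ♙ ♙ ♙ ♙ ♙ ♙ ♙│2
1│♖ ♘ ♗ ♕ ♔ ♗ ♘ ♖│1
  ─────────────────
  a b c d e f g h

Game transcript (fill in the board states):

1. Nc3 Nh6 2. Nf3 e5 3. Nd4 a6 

  a b c d e f g h
  ─────────────────
8│♜ ♞ ♝ ♛ ♚ ♝ · ♜│8
7│· ♟ ♟ ♟ · ♟ ♟ ♟│7
6│♟ · · · · · · ♞│6
5│· · · · ♟ · · ·│5
4│· · · ♘ · · · ·│4
3│· · ♘ · · · · ·│3
2│♙ ♙ ♙ ♙ ♙ ♙ ♙ ♙│2
1│♖ · ♗ ♕ ♔ ♗ · ♖│1
  ─────────────────
  a b c d e f g h

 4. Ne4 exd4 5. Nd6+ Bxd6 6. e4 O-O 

  a b c d e f g h
  ─────────────────
8│♜ ♞ ♝ ♛ · ♜ ♚ ·│8
7│· ♟ ♟ ♟ · ♟ ♟ ♟│7
6│♟ · · ♝ · · · ♞│6
5│· · · · · · · ·│5
4│· · · ♟ ♙ · · ·│4
3│· · · · · · · ·│3
2│♙ ♙ ♙ ♙ · ♙ ♙ ♙│2
1│♖ · ♗ ♕ ♔ ♗ · ♖│1
  ─────────────────
  a b c d e f g h

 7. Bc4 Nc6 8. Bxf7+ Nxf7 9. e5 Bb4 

  a b c d e f g h
  ─────────────────
8│♜ · ♝ ♛ · ♜ ♚ ·│8
7│· ♟ ♟ ♟ · ♞ ♟ ♟│7
6│♟ · ♞ · · · · ·│6
5│· · · · ♙ · · ·│5
4│· ♝ · ♟ · · · ·│4
3│· · · · · · · ·│3
2│♙ ♙ ♙ ♙ · ♙ ♙ ♙│2
1│♖ · ♗ ♕ ♔ · · ♖│1
  ─────────────────
  a b c d e f g h

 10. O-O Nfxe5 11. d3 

  a b c d e f g h
  ─────────────────
8│♜ · ♝ ♛ · ♜ ♚ ·│8
7│· ♟ ♟ ♟ · · ♟ ♟│7
6│♟ · ♞ · · · · ·│6
5│· · · · ♞ · · ·│5
4│· ♝ · ♟ · · · ·│4
3│· · · ♙ · · · ·│3
2│♙ ♙ ♙ · · ♙ ♙ ♙│2
1│♖ · ♗ ♕ · ♖ ♔ ·│1
  ─────────────────
  a b c d e f g h


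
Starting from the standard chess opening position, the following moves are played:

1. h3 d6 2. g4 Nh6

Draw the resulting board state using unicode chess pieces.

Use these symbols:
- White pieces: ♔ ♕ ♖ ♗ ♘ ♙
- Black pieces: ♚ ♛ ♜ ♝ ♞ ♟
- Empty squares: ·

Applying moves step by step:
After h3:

♜ ♞ ♝ ♛ ♚ ♝ ♞ ♜
♟ ♟ ♟ ♟ ♟ ♟ ♟ ♟
· · · · · · · ·
· · · · · · · ·
· · · · · · · ·
· · · · · · · ♙
♙ ♙ ♙ ♙ ♙ ♙ ♙ ·
♖ ♘ ♗ ♕ ♔ ♗ ♘ ♖


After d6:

♜ ♞ ♝ ♛ ♚ ♝ ♞ ♜
♟ ♟ ♟ · ♟ ♟ ♟ ♟
· · · ♟ · · · ·
· · · · · · · ·
· · · · · · · ·
· · · · · · · ♙
♙ ♙ ♙ ♙ ♙ ♙ ♙ ·
♖ ♘ ♗ ♕ ♔ ♗ ♘ ♖


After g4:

♜ ♞ ♝ ♛ ♚ ♝ ♞ ♜
♟ ♟ ♟ · ♟ ♟ ♟ ♟
· · · ♟ · · · ·
· · · · · · · ·
· · · · · · ♙ ·
· · · · · · · ♙
♙ ♙ ♙ ♙ ♙ ♙ · ·
♖ ♘ ♗ ♕ ♔ ♗ ♘ ♖


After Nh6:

♜ ♞ ♝ ♛ ♚ ♝ · ♜
♟ ♟ ♟ · ♟ ♟ ♟ ♟
· · · ♟ · · · ♞
· · · · · · · ·
· · · · · · ♙ ·
· · · · · · · ♙
♙ ♙ ♙ ♙ ♙ ♙ · ·
♖ ♘ ♗ ♕ ♔ ♗ ♘ ♖



  a b c d e f g h
  ─────────────────
8│♜ ♞ ♝ ♛ ♚ ♝ · ♜│8
7│♟ ♟ ♟ · ♟ ♟ ♟ ♟│7
6│· · · ♟ · · · ♞│6
5│· · · · · · · ·│5
4│· · · · · · ♙ ·│4
3│· · · · · · · ♙│3
2│♙ ♙ ♙ ♙ ♙ ♙ · ·│2
1│♖ ♘ ♗ ♕ ♔ ♗ ♘ ♖│1
  ─────────────────
  a b c d e f g h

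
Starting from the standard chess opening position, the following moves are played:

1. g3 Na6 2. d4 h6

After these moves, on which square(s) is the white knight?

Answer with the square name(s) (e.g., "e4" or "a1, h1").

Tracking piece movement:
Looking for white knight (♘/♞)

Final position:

  a b c d e f g h
  ─────────────────
8│♜ · ♝ ♛ ♚ ♝ ♞ ♜│8
7│♟ ♟ ♟ ♟ ♟ ♟ ♟ ·│7
6│♞ · · · · · · ♟│6
5│· · · · · · · ·│5
4│· · · ♙ · · · ·│4
3│· · · · · · ♙ ·│3
2│♙ ♙ ♙ · ♙ ♙ · ♙│2
1│♖ ♘ ♗ ♕ ♔ ♗ ♘ ♖│1
  ─────────────────
  a b c d e f g h


b1, g1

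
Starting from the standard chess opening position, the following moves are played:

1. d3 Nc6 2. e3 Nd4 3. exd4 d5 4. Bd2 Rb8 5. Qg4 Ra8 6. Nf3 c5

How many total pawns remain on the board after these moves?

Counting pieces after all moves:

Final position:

  a b c d e f g h
  ─────────────────
8│♜ · ♝ ♛ ♚ ♝ ♞ ♜│8
7│♟ ♟ · · ♟ ♟ ♟ ♟│7
6│· · · · · · · ·│6
5│· · ♟ ♟ · · · ·│5
4│· · · ♙ · · ♕ ·│4
3│· · · ♙ · ♘ · ·│3
2│♙ ♙ ♙ ♗ · ♙ ♙ ♙│2
1│♖ ♘ · · ♔ ♗ · ♖│1
  ─────────────────
  a b c d e f g h


16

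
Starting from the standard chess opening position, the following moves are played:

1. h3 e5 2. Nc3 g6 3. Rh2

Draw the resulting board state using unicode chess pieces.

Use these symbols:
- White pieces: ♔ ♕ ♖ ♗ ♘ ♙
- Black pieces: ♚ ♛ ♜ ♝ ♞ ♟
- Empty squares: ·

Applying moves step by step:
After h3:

♜ ♞ ♝ ♛ ♚ ♝ ♞ ♜
♟ ♟ ♟ ♟ ♟ ♟ ♟ ♟
· · · · · · · ·
· · · · · · · ·
· · · · · · · ·
· · · · · · · ♙
♙ ♙ ♙ ♙ ♙ ♙ ♙ ·
♖ ♘ ♗ ♕ ♔ ♗ ♘ ♖


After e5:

♜ ♞ ♝ ♛ ♚ ♝ ♞ ♜
♟ ♟ ♟ ♟ · ♟ ♟ ♟
· · · · · · · ·
· · · · ♟ · · ·
· · · · · · · ·
· · · · · · · ♙
♙ ♙ ♙ ♙ ♙ ♙ ♙ ·
♖ ♘ ♗ ♕ ♔ ♗ ♘ ♖


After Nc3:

♜ ♞ ♝ ♛ ♚ ♝ ♞ ♜
♟ ♟ ♟ ♟ · ♟ ♟ ♟
· · · · · · · ·
· · · · ♟ · · ·
· · · · · · · ·
· · ♘ · · · · ♙
♙ ♙ ♙ ♙ ♙ ♙ ♙ ·
♖ · ♗ ♕ ♔ ♗ ♘ ♖


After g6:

♜ ♞ ♝ ♛ ♚ ♝ ♞ ♜
♟ ♟ ♟ ♟ · ♟ · ♟
· · · · · · ♟ ·
· · · · ♟ · · ·
· · · · · · · ·
· · ♘ · · · · ♙
♙ ♙ ♙ ♙ ♙ ♙ ♙ ·
♖ · ♗ ♕ ♔ ♗ ♘ ♖


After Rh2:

♜ ♞ ♝ ♛ ♚ ♝ ♞ ♜
♟ ♟ ♟ ♟ · ♟ · ♟
· · · · · · ♟ ·
· · · · ♟ · · ·
· · · · · · · ·
· · ♘ · · · · ♙
♙ ♙ ♙ ♙ ♙ ♙ ♙ ♖
♖ · ♗ ♕ ♔ ♗ ♘ ·



  a b c d e f g h
  ─────────────────
8│♜ ♞ ♝ ♛ ♚ ♝ ♞ ♜│8
7│♟ ♟ ♟ ♟ · ♟ · ♟│7
6│· · · · · · ♟ ·│6
5│· · · · ♟ · · ·│5
4│· · · · · · · ·│4
3│· · ♘ · · · · ♙│3
2│♙ ♙ ♙ ♙ ♙ ♙ ♙ ♖│2
1│♖ · ♗ ♕ ♔ ♗ ♘ ·│1
  ─────────────────
  a b c d e f g h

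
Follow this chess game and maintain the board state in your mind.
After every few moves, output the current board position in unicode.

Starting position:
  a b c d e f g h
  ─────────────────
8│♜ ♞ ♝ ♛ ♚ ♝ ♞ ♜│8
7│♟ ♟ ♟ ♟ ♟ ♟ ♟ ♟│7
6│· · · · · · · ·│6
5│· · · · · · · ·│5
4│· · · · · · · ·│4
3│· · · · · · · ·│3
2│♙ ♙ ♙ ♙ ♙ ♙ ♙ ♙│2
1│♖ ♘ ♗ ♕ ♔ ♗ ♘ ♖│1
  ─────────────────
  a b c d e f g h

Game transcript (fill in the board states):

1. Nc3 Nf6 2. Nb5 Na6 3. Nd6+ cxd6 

  a b c d e f g h
  ─────────────────
8│♜ · ♝ ♛ ♚ ♝ · ♜│8
7│♟ ♟ · ♟ ♟ ♟ ♟ ♟│7
6│♞ · · ♟ · ♞ · ·│6
5│· · · · · · · ·│5
4│· · · · · · · ·│4
3│· · · · · · · ·│3
2│♙ ♙ ♙ ♙ ♙ ♙ ♙ ♙│2
1│♖ · ♗ ♕ ♔ ♗ ♘ ♖│1
  ─────────────────
  a b c d e f g h

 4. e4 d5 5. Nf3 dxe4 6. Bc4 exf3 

  a b c d e f g h
  ─────────────────
8│♜ · ♝ ♛ ♚ ♝ · ♜│8
7│♟ ♟ · ♟ ♟ ♟ ♟ ♟│7
6│♞ · · · · ♞ · ·│6
5│· · · · · · · ·│5
4│· · ♗ · · · · ·│4
3│· · · · · ♟ · ·│3
2│♙ ♙ ♙ ♙ · ♙ ♙ ♙│2
1│♖ · ♗ ♕ ♔ · · ♖│1
  ─────────────────
  a b c d e f g h

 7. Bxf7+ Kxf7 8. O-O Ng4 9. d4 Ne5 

  a b c d e f g h
  ─────────────────
8│♜ · ♝ ♛ · ♝ · ♜│8
7│♟ ♟ · ♟ ♟ ♚ ♟ ♟│7
6│♞ · · · · · · ·│6
5│· · · · ♞ · · ·│5
4│· · · ♙ · · · ·│4
3│· · · · · ♟ · ·│3
2│♙ ♙ ♙ · · ♙ ♙ ♙│2
1│♖ · ♗ ♕ · ♖ ♔ ·│1
  ─────────────────
  a b c d e f g h

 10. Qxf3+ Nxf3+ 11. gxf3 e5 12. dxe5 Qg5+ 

  a b c d e f g h
  ─────────────────
8│♜ · ♝ · · ♝ · ♜│8
7│♟ ♟ · ♟ · ♚ ♟ ♟│7
6│♞ · · · · · · ·│6
5│· · · · ♙ · ♛ ·│5
4│· · · · · · · ·│4
3│· · · · · ♙ · ·│3
2│♙ ♙ ♙ · · ♙ · ♙│2
1│♖ · ♗ · · ♖ ♔ ·│1
  ─────────────────
  a b c d e f g h

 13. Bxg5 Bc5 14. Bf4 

  a b c d e f g h
  ─────────────────
8│♜ · ♝ · · · · ♜│8
7│♟ ♟ · ♟ · ♚ ♟ ♟│7
6│♞ · · · · · · ·│6
5│· · ♝ · ♙ · · ·│5
4│· · · · · ♗ · ·│4
3│· · · · · ♙ · ·│3
2│♙ ♙ ♙ · · ♙ · ♙│2
1│♖ · · · · ♖ ♔ ·│1
  ─────────────────
  a b c d e f g h


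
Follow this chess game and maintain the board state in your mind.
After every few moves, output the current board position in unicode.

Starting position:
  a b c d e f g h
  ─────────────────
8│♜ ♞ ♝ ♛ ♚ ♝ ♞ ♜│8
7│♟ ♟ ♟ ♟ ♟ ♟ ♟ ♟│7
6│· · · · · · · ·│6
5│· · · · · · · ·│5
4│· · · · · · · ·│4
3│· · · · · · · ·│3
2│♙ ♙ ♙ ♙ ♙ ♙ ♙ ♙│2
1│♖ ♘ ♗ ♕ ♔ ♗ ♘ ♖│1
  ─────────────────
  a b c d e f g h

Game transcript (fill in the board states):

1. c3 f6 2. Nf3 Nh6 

  a b c d e f g h
  ─────────────────
8│♜ ♞ ♝ ♛ ♚ ♝ · ♜│8
7│♟ ♟ ♟ ♟ ♟ · ♟ ♟│7
6│· · · · · ♟ · ♞│6
5│· · · · · · · ·│5
4│· · · · · · · ·│4
3│· · ♙ · · ♘ · ·│3
2│♙ ♙ · ♙ ♙ ♙ ♙ ♙│2
1│♖ ♘ ♗ ♕ ♔ ♗ · ♖│1
  ─────────────────
  a b c d e f g h

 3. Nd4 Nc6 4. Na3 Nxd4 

  a b c d e f g h
  ─────────────────
8│♜ · ♝ ♛ ♚ ♝ · ♜│8
7│♟ ♟ ♟ ♟ ♟ · ♟ ♟│7
6│· · · · · ♟ · ♞│6
5│· · · · · · · ·│5
4│· · · ♞ · · · ·│4
3│♘ · ♙ · · · · ·│3
2│♙ ♙ · ♙ ♙ ♙ ♙ ♙│2
1│♖ · ♗ ♕ ♔ ♗ · ♖│1
  ─────────────────
  a b c d e f g h

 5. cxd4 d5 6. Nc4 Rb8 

  a b c d e f g h
  ─────────────────
8│· ♜ ♝ ♛ ♚ ♝ · ♜│8
7│♟ ♟ ♟ · ♟ · ♟ ♟│7
6│· · · · · ♟ · ♞│6
5│· · · ♟ · · · ·│5
4│· · ♘ ♙ · · · ·│4
3│· · · · · · · ·│3
2│♙ ♙ · ♙ ♙ ♙ ♙ ♙│2
1│♖ · ♗ ♕ ♔ ♗ · ♖│1
  ─────────────────
  a b c d e f g h

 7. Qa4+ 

  a b c d e f g h
  ─────────────────
8│· ♜ ♝ ♛ ♚ ♝ · ♜│8
7│♟ ♟ ♟ · ♟ · ♟ ♟│7
6│· · · · · ♟ · ♞│6
5│· · · ♟ · · · ·│5
4│♕ · ♘ ♙ · · · ·│4
3│· · · · · · · ·│3
2│♙ ♙ · ♙ ♙ ♙ ♙ ♙│2
1│♖ · ♗ · ♔ ♗ · ♖│1
  ─────────────────
  a b c d e f g h


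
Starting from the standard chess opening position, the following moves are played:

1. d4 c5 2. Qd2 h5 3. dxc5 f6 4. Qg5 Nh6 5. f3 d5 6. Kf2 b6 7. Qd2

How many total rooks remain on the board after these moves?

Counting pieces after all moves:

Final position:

  a b c d e f g h
  ─────────────────
8│♜ ♞ ♝ ♛ ♚ ♝ · ♜│8
7│♟ · · · ♟ · ♟ ·│7
6│· ♟ · · · ♟ · ♞│6
5│· · ♙ ♟ · · · ♟│5
4│· · · · · · · ·│4
3│· · · · · ♙ · ·│3
2│♙ ♙ ♙ ♕ ♙ ♔ ♙ ♙│2
1│♖ ♘ ♗ · · ♗ ♘ ♖│1
  ─────────────────
  a b c d e f g h


4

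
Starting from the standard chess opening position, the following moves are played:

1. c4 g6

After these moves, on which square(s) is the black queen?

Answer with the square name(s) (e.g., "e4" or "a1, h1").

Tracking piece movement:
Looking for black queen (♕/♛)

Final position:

  a b c d e f g h
  ─────────────────
8│♜ ♞ ♝ ♛ ♚ ♝ ♞ ♜│8
7│♟ ♟ ♟ ♟ ♟ ♟ · ♟│7
6│· · · · · · ♟ ·│6
5│· · · · · · · ·│5
4│· · ♙ · · · · ·│4
3│· · · · · · · ·│3
2│♙ ♙ · ♙ ♙ ♙ ♙ ♙│2
1│♖ ♘ ♗ ♕ ♔ ♗ ♘ ♖│1
  ─────────────────
  a b c d e f g h


d8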